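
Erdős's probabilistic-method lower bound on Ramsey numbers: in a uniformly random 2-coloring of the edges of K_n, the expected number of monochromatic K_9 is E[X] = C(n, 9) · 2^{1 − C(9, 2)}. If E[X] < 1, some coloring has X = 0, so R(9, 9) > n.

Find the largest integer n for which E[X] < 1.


We need C(n, 9) · 2^{1 − 36} < 1, i.e. C(n, 9) < 2^{36 − 1} = 34359738368.
Check values of n near the boundary:
  n = 64: C(64, 9) = 27540584512; 27540584512 < 34359738368? YES
  n = 65: C(65, 9) = 31966749880; 31966749880 < 34359738368? YES
  n = 66: C(66, 9) = 37014131440; 37014131440 < 34359738368? NO
  n = 67: C(67, 9) = 42757703560; 42757703560 < 34359738368? NO
  n = 68: C(68, 9) = 49280065120; 49280065120 < 34359738368? NO
The largest n with C(n, 9) < 34359738368 is n = 65 (where E[X] = 3995843735/4294967296 ≈ 0.93035). Hence R(9, 9) > 65, i.e. R(9, 9) ≥ 66.

Largest n = 65; hence R(9, 9) > 65.


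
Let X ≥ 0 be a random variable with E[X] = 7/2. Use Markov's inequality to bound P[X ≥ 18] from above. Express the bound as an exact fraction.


μ = E[X] = 7/2, a = 18.
Markov: P[X ≥ 18] ≤ μ/a = (7/2)/18 = 7/36.
Numerically: ≈ 0.194.
(Since a = 18 > μ = 3.500, the bound 7/36 is < 1 and informative.)

P[X ≥ 18] ≤ 7/36 ≈ 0.194.


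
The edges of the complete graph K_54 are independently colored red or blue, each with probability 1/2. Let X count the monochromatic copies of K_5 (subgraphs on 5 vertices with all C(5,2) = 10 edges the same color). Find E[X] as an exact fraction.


Let X = Σ_S X_S over the C(54, 5) = 3162510 subsets S of size 5, where X_S = 1 if the K_5 on S is monochromatic.
For a fixed S, the K_5 on S has C(5, 2) = 10 edges. P[all 10 edges red] = (1/2)^10, and likewise for blue, so P[monochromatic] = 2·(1/2)^10 = 2^{1 − 10} = 1/512.
Summing: E[X] = C(54, 5) · 2^{1 − 10} = 3162510 · 1/512 = 1581255/256.
Numerically: E[X] ≈ 6176.7773.

E[X] = C(54,5)·2^(1−C(5,2)) = 1581255/256 ≈ 6176.7773.


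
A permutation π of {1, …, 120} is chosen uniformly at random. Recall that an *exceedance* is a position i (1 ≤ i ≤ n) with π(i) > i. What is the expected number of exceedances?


Write X = Σ_{i=1}^{120} X_i, where X_i = 1_{π(i) > i}.
For each fixed i, π(i) is uniform over {1, …, 120} (marginal of a uniform permutation), so P[π(i) > i] = (n − i)/n. Summing: Σ_{i=1}^{120} (n − i)/n = (0 + 1 + … + 119)/120 = 120(120 − 1)/(2·120) = (120 − 1)/2.
Hence E[X] = Σ_{i=1}^{120} (120 − i)/120 = 119/2 ≈ 59.50000.

E[X] = 119/2 = 59.50000.


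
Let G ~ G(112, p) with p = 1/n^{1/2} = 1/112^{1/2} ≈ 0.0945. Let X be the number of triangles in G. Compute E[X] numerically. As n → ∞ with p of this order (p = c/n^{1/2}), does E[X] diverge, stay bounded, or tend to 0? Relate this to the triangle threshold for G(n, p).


Number of potential triangles: C(112, 3) = 227920.
Each occurs with probability p³ ≈ (0.0945)³ ≈ 8.43671e-04.
By linearity: E[X] = C(112, 3)·p³ ≈ 227920 · 8.43671e-04 ≈ 192.289.
Since α = 1/2 < 1, p = c/n^{1/2} ≫ 1/n is above the triangle threshold p ~ 1/n. Asymptotically E[X] ~ (c³/6)·n^{3(1−α)} = (1³/6)·n^{1.5} → ∞; triangles are abundant w.h.p.

E[X] ≈ 192.289; in regime p = Θ(1/n^{1/2}) E[X] diverges (above the triangle threshold p ~ 1/n).


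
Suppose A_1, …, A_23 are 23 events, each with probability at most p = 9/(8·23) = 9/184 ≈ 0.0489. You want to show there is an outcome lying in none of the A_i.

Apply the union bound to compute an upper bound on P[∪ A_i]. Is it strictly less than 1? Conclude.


Union bound: P[∪_{i=1}^{23} A_i] ≤ Σ_i P[A_i] ≤ 23·p = 23·(9/184) = 9/8.
Numerically: 9/8 ≈ 1.1250.
Is 9/8 < 1? NO.
Since the bound 9/8 is ≥ 1, the union bound is uninformative here; it does NOT by itself certify existence.

23·p = 9/8 ≈ 1.1250; existence NOT certified by the union bound.


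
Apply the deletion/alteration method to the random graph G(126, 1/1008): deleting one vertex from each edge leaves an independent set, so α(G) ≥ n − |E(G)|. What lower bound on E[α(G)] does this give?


E[|E(G)|] = C(126, 2)·p = 7875 · (1/1008) = 125/16.
E[α(G)] ≥ n − E[|E(G)|] = 126 − 125/16 = 1891/16.
Numerically: ≈ 118.1875.
(This is only a lower bound; the true E[α(G)] may be larger.)

E[α(G)] ≥ 1891/16 ≈ 118.1875.


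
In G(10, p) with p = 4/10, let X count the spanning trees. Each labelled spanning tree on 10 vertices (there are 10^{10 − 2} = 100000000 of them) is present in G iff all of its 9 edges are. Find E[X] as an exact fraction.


K_10 has 10^{10 − 2} = 100000000 labelled spanning trees.
For each such spanning tree H, let X_H = 1 if all 9 edges of H are present in G. Then P[X_H = 1] = p^{9} = (2/5)^{9} = 512/1953125.
Summing the indicators: E[X] = Σ_H E[X_H] = 100000000 · p^{9} = 100000000 · 512/1953125 = 131072/5.
Numerically: E[X] ≈ 26214.4.

E[X] = 100000000 · (2/5)^{9} = 131072/5 ≈ 26214.4.


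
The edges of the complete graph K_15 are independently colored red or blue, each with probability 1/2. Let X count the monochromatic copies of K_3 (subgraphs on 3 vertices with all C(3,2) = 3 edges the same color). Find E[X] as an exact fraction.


Let X = Σ_S X_S over the C(15, 3) = 455 subsets S of size 3, where X_S = 1 if the K_3 on S is monochromatic.
For a fixed S, the K_3 on S has C(3, 2) = 3 edges. P[all 3 edges red] = (1/2)^3, and likewise for blue, so P[monochromatic] = 2·(1/2)^3 = 2^{1 − 3} = 1/4.
By linearity of expectation: E[X] = C(15, 3) · 2^{1 − 3} = 455 · 1/4 = 455/4.
Numerically: E[X] ≈ 113.75000.

E[X] = C(15,3)·2^(1−C(3,2)) = 455/4 ≈ 113.75000.


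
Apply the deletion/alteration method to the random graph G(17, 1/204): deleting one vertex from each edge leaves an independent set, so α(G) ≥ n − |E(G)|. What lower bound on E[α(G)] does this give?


E[|E(G)|] = C(17, 2)·p = 136 · (1/204) = 2/3.
E[α(G)] ≥ n − E[|E(G)|] = 17 − 2/3 = 49/3.
Numerically: ≈ 16.33333.
(This is only a lower bound; the true E[α(G)] may be larger.)

E[α(G)] ≥ 49/3 ≈ 16.33333.


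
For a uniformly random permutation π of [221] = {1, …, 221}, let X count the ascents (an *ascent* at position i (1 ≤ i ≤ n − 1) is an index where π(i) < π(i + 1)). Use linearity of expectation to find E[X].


Write X = Σ X_I over i = 1, …, 220, with X_I the indicator of one ascent.
There are 220 indicators.
For each fixed i, the pair (π(i), π(i+1)) is a uniformly random ordered pair of distinct values from {1, …, 221}; by symmetry P[π(i) < π(i+1)] = 1/2.
By linearity: E[X] = 220 · (1/2) = (221 − 1) · (1/2) = 110 ≈ 110.000000.

E[X] = 110 = 110.000000.


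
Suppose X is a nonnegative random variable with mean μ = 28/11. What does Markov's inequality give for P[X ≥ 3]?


μ = E[X] = 28/11, a = 3.
Markov: P[X ≥ 3] ≤ μ/a = (28/11)/3 = 28/33.
Numerically: ≈ 0.848485.
(Since a = 3 > μ = 2.545455, the bound 28/33 is < 1 and informative.)

P[X ≥ 3] ≤ 28/33 ≈ 0.848485.


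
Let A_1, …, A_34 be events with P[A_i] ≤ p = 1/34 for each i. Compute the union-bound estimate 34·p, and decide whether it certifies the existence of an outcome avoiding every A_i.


Union bound: P[∪_{i=1}^{34} A_i] ≤ Σ_i P[A_i] ≤ 34·p = 34·(1/34) = 1.
Numerically: 1 ≈ 1.0000000.
Is 1 < 1? NO.
Since the bound 1 is ≥ 1, the union bound is uninformative here; it does NOT by itself certify existence.

34·p = 1 ≈ 1.0000000; existence NOT certified by the union bound.


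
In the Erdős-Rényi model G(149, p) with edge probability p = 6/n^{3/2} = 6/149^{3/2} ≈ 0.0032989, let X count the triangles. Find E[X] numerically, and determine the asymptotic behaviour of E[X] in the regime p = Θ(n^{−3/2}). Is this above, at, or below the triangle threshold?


Number of potential triangles: C(149, 3) = 540274.
Each occurs with probability p³ ≈ (0.0032989)³ ≈ 3.5901744e-08.
By linearity: E[X] = C(149, 3)·p³ ≈ 540274 · 3.5901744e-08 ≈ 0.01940.
Since α = 3/2 > 1, p = c/n^{3/2} = o(1/n) is below the triangle threshold p ~ 1/n. Asymptotically E[X] ~ (c³/6)·n^{3(1−α)} = (6³/6)·n^{-1.5} → 0, so by Markov's inequality G has no triangles w.h.p.

E[X] ≈ 0.01940; in regime p = Θ(1/n^{3/2}) E[X] tends to 0 (below the triangle threshold p ~ 1/n).


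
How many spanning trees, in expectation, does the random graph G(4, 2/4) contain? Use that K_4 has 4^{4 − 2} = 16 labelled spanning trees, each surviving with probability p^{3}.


K_4 has 4^{4 − 2} = 16 labelled spanning trees.
For each such spanning tree H, let X_H = 1 if all 3 edges of H are present in G. Then P[X_H = 1] = p^{3} = (1/2)^{3} = 1/8.
By linearity of expectation: E[X] = Σ_H E[X_H] = 16 · p^{3} = 16 · 1/8 = 2.
Numerically: E[X] ≈ 2.

E[X] = 16 · (1/2)^{3} = 2 ≈ 2.


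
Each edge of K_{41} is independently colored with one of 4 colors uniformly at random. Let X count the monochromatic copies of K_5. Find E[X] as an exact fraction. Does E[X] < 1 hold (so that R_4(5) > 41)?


E[X] = C(41, 5) · 4^{1 − 10} = 749398 · 4^{−9} = 749398/262144.
As a reduced fraction: E[X] = 374699/131072 ≈ 2.8587.
Is E[X] < 1? NO.
Since E[X] ≥ 1, the first-moment bound is inconclusive at n = 41; it does NOT by itself certify R_4(5) > 41.

E[X] = 374699/131072 ≈ 2.8587; E[X] ≥ 1; first-moment method inconclusive here.


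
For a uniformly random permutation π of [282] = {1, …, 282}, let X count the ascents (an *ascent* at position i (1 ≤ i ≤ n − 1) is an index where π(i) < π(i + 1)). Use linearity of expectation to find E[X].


Write X = Σ X_I over i = 1, …, 281, with X_I the indicator of one ascent.
There are 281 indicators.
For each fixed i, the pair (π(i), π(i+1)) is a uniformly random ordered pair of distinct values from {1, …, 282}; by symmetry P[π(i) < π(i+1)] = 1/2.
By linearity: E[X] = 281 · (1/2) = (282 − 1) · (1/2) = 281/2 ≈ 140.5000.

E[X] = 281/2 = 140.5000.


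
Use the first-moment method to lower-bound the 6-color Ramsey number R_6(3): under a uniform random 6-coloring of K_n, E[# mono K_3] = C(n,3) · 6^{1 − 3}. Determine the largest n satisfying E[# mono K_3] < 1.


We need C(n, 3) · 6^{1 − 3} < 1, i.e. C(n, 3) < 6^{3 − 1} = 36.
Check values of n near the boundary:
  n = 3: C(3, 3) = 1; 1 < 36? YES
  n = 4: C(4, 3) = 4; 4 < 36? YES
  n = 5: C(5, 3) = 10; 10 < 36? YES
  n = 6: C(6, 3) = 20; 20 < 36? YES
  n = 7: C(7, 3) = 35; 35 < 36? YES
  n = 8: C(8, 3) = 56; 56 < 36? NO
  n = 9: C(9, 3) = 84; 84 < 36? NO
  n = 10: C(10, 3) = 120; 120 < 36? NO
The largest n with C(n, 3) < 36 is n = 7 (where E[X] = 35/36 ≈ 0.972222). Hence R_6(3) > 7, i.e. R_6(3) ≥ 8.

Largest n = 7; hence R_6(3) > 7.


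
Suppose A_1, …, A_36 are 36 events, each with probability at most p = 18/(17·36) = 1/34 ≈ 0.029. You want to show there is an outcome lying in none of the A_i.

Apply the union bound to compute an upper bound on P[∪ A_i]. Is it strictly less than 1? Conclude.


Union bound: P[∪_{i=1}^{36} A_i] ≤ Σ_i P[A_i] ≤ 36·p = 36·(1/34) = 18/17.
Numerically: 18/17 ≈ 1.059.
Is 18/17 < 1? NO.
Since the bound 18/17 is ≥ 1, the union bound is uninformative here; it does NOT by itself certify existence.

36·p = 18/17 ≈ 1.059; existence NOT certified by the union bound.


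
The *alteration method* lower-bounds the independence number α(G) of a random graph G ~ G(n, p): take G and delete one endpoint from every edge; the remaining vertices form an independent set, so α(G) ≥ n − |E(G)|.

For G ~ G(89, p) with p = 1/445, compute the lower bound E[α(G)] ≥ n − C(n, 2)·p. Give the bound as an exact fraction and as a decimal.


E[|E(G)|] = C(89, 2)·p = 3916 · (1/445) = 44/5.
E[α(G)] ≥ n − E[|E(G)|] = 89 − 44/5 = 401/5.
Numerically: ≈ 80.20000.
(This is only a lower bound; the true E[α(G)] may be larger.)

E[α(G)] ≥ 401/5 ≈ 80.20000.


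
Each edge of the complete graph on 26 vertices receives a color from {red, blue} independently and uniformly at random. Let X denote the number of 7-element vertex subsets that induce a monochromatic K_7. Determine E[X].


Let X = Σ_S X_S over the C(26, 7) = 657800 subsets S of size 7, where X_S = 1 if the K_7 on S is monochromatic.
For a fixed S, the K_7 on S has C(7, 2) = 21 edges. P[all 21 edges red] = (1/2)^21, and likewise for blue, so P[monochromatic] = 2·(1/2)^21 = 2^{1 − 21} = 1/1048576.
Summing: E[X] = C(26, 7) · 2^{1 − 21} = 657800 · 1/1048576 = 82225/131072.
Numerically: E[X] ≈ 0.627.

E[X] = C(26,7)·2^(1−C(7,2)) = 82225/131072 ≈ 0.627.


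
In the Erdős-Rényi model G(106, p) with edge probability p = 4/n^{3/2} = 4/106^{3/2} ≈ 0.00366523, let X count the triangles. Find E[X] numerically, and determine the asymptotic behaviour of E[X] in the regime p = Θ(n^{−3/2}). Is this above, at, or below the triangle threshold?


Number of potential triangles: C(106, 3) = 192920.
Each occurs with probability p³ ≈ (0.00366523)³ ≈ 4.92383601e-08.
By linearity: E[X] = C(106, 3)·p³ ≈ 192920 · 4.92383601e-08 ≈ 0.009499.
Since α = 3/2 > 1, p = c/n^{3/2} = o(1/n) is below the triangle threshold p ~ 1/n. Asymptotically E[X] ~ (c³/6)·n^{3(1−α)} = (4³/6)·n^{-1.5} → 0, so by Markov's inequality G has no triangles w.h.p.

E[X] ≈ 0.009499; in regime p = Θ(1/n^{3/2}) E[X] tends to 0 (below the triangle threshold p ~ 1/n).


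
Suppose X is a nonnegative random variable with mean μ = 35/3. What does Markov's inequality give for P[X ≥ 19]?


μ = E[X] = 35/3, a = 19.
Markov: P[X ≥ 19] ≤ μ/a = (35/3)/19 = 35/57.
Numerically: ≈ 0.614035.
(Since a = 19 > μ = 11.666667, the bound 35/57 is < 1 and informative.)

P[X ≥ 19] ≤ 35/57 ≈ 0.614035.


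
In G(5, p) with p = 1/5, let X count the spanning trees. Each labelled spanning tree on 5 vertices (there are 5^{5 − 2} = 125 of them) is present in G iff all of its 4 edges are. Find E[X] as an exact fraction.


K_5 has 5^{5 − 2} = 125 labelled spanning trees.
For each such spanning tree H, let X_H = 1 if all 4 edges of H are present in G. Then P[X_H = 1] = p^{4} = (1/5)^{4} = 1/625.
By linearity: E[X] = Σ_H E[X_H] = 125 · p^{4} = 125 · 1/625 = 1/5.
Numerically: E[X] ≈ 0.2.

E[X] = 125 · (1/5)^{4} = 1/5 ≈ 0.2.


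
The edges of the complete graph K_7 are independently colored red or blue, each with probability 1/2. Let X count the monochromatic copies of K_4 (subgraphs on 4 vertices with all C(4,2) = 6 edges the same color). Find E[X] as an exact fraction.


Let X = Σ_S X_S over the C(7, 4) = 35 subsets S of size 4, where X_S = 1 if the K_4 on S is monochromatic.
For a fixed S, the K_4 on S has C(4, 2) = 6 edges. P[all 6 edges red] = (1/2)^6, and likewise for blue, so P[monochromatic] = 2·(1/2)^6 = 2^{1 − 6} = 1/32.
By linearity: E[X] = C(7, 4) · 2^{1 − 6} = 35 · 1/32 = 35/32.
Numerically: E[X] ≈ 1.094.

E[X] = C(7,4)·2^(1−C(4,2)) = 35/32 ≈ 1.094.


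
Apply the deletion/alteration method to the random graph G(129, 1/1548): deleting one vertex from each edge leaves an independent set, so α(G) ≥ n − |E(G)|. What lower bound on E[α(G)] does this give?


E[|E(G)|] = C(129, 2)·p = 8256 · (1/1548) = 16/3.
E[α(G)] ≥ n − E[|E(G)|] = 129 − 16/3 = 371/3.
Numerically: ≈ 123.667.
(This is only a lower bound; the true E[α(G)] may be larger.)

E[α(G)] ≥ 371/3 ≈ 123.667.


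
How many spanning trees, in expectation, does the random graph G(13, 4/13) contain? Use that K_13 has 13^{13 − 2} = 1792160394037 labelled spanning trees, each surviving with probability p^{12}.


K_13 has 13^{13 − 2} = 1792160394037 labelled spanning trees.
For each such spanning tree H, let X_H = 1 if all 12 edges of H are present in G. Then P[X_H = 1] = p^{12} = (4/13)^{12} = 16777216/23298085122481.
Summing the indicators: E[X] = Σ_H E[X_H] = 1792160394037 · p^{12} = 1792160394037 · 16777216/23298085122481 = 16777216/13.
Numerically: E[X] ≈ 1.29056e+06.

E[X] = 1792160394037 · (4/13)^{12} = 16777216/13 ≈ 1.29056e+06.


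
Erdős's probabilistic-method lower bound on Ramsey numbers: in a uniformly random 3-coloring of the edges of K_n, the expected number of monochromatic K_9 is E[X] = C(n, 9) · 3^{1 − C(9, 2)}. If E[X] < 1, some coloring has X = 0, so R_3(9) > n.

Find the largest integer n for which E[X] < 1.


We need C(n, 9) · 3^{1 − 36} < 1, i.e. C(n, 9) < 3^{36 − 1} = 50031545098999707.
Check values of n near the boundary:
  n = 299: C(299, 9) = 46610674441390059; 46610674441390059 < 50031545098999707? YES
  n = 300: C(300, 9) = 48052241692154700; 48052241692154700 < 50031545098999707? YES
  n = 301: C(301, 9) = 49533303936090975; 49533303936090975 < 50031545098999707? YES
  n = 302: C(302, 9) = 51054804739588650; 51054804739588650 < 50031545098999707? NO
  n = 303: C(303, 9) = 52617706925494425; 52617706925494425 < 50031545098999707? NO
  n = 304: C(304, 9) = 54222992899492560; 54222992899492560 < 50031545098999707? NO
The largest n with C(n, 9) < 50031545098999707 is n = 301 (where E[X] = 16511101312030325/16677181699666569 ≈ 0.990041). Hence R_3(9) > 301, i.e. R_3(9) ≥ 302.

Largest n = 301; hence R_3(9) > 301.


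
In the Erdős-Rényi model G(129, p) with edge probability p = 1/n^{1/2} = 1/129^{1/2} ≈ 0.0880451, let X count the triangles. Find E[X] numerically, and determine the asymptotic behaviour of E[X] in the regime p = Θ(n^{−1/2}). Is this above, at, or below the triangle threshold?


Number of potential triangles: C(129, 3) = 349504.
Each occurs with probability p³ ≈ (0.0880451)³ ≈ 6.82520082e-04.
By linearity: E[X] = C(129, 3)·p³ ≈ 349504 · 6.82520082e-04 ≈ 238.543499.
Since α = 1/2 < 1, p = c/n^{1/2} ≫ 1/n is above the triangle threshold p ~ 1/n. Asymptotically E[X] ~ (c³/6)·n^{3(1−α)} = (1³/6)·n^{1.5} → ∞; triangles are abundant w.h.p.

E[X] ≈ 238.543499; in regime p = Θ(1/n^{1/2}) E[X] diverges (above the triangle threshold p ~ 1/n).


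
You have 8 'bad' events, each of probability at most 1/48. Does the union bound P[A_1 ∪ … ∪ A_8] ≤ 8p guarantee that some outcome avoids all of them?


Union bound: P[∪_{i=1}^{8} A_i] ≤ Σ_i P[A_i] ≤ 8·p = 8·(1/48) = 1/6.
Numerically: 1/6 ≈ 0.1666667.
Is 1/6 < 1? YES.
Since P[∪ A_i] ≤ 1/6 < 1, the complement has P[∩ A_i^c] ≥ 1 − 1/6 = 5/6 > 0, so some outcome avoids every A_i.

8·p = 1/6 ≈ 0.1666667; existence CERTIFIED by the union bound.


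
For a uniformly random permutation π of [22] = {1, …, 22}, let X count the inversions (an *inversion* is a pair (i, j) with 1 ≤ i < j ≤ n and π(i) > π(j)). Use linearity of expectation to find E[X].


Write X = Σ X_I over the C(22, 2) = 231 pairs i < j, with X_I the indicator of one inversion.
There are 231 indicators.
For each fixed pair i < j, the values π(i) and π(j) are two distinct elements of {1, …, 22} in uniformly random order; by symmetry P[π(i) > π(j)] = 1/2.
By linearity: E[X] = 231 · (1/2) = C(22, 2) · (1/2) = 231/2 = 231/2 ≈ 115.50000.

E[X] = 231/2 = 115.50000.


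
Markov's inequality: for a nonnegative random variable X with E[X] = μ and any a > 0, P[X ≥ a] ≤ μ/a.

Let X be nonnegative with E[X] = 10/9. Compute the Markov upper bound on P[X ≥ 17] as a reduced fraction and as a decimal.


μ = E[X] = 10/9, a = 17.
Markov: P[X ≥ 17] ≤ μ/a = (10/9)/17 = 10/153.
Numerically: ≈ 0.0654.
(Since a = 17 > μ = 1.1111, the bound 10/153 is < 1 and informative.)

P[X ≥ 17] ≤ 10/153 ≈ 0.0654.


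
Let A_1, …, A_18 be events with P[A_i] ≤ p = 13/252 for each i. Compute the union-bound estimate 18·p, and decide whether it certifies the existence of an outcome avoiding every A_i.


Union bound: P[∪_{i=1}^{18} A_i] ≤ Σ_i P[A_i] ≤ 18·p = 18·(13/252) = 13/14.
Numerically: 13/14 ≈ 0.9286.
Is 13/14 < 1? YES.
Since P[∪ A_i] ≤ 13/14 < 1, the complement has P[∩ A_i^c] ≥ 1 − 13/14 = 1/14 > 0, so some outcome avoids every A_i.

18·p = 13/14 ≈ 0.9286; existence CERTIFIED by the union bound.


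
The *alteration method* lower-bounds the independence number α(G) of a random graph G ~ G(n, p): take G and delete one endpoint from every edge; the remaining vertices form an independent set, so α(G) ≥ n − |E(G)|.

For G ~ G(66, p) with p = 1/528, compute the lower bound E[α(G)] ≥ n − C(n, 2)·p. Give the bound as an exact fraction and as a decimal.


E[|E(G)|] = C(66, 2)·p = 2145 · (1/528) = 65/16.
E[α(G)] ≥ n − E[|E(G)|] = 66 − 65/16 = 991/16.
Numerically: ≈ 61.938.
(This is only a lower bound; the true E[α(G)] may be larger.)

E[α(G)] ≥ 991/16 ≈ 61.938.


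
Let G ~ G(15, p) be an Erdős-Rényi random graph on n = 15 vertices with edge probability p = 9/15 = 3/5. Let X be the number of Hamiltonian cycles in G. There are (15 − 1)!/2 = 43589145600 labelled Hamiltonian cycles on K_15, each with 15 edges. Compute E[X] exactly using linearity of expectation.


K_15 has (15 − 1)!/2 = 43589145600 labelled Hamiltonian cycles.
For each such Hamiltonian cycle H, let X_H = 1 if all 15 edges of H are present in G. Then P[X_H = 1] = p^{15} = (3/5)^{15} = 14348907/30517578125.
By linearity of expectation: E[X] = Σ_H E[X_H] = 43589145600 · p^{15} = 43589145600 · 14348907/30517578125 = 25018263856954368/1220703125.
Numerically: E[X] ≈ 2.0495e+07.

E[X] = 43589145600 · (3/5)^{15} = 25018263856954368/1220703125 ≈ 2.0495e+07.


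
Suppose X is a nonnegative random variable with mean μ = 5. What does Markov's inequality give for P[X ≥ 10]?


μ = E[X] = 5, a = 10.
Markov: P[X ≥ 10] ≤ μ/a = (5)/10 = 1/2.
Numerically: ≈ 0.500.
(Since a = 10 > μ = 5.000, the bound 1/2 is < 1 and informative.)

P[X ≥ 10] ≤ 1/2 ≈ 0.500.


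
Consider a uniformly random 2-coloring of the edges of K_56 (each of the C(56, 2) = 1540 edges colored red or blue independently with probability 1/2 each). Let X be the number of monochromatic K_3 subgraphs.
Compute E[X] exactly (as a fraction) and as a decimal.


Let X = Σ_S X_S over the C(56, 3) = 27720 subsets S of size 3, where X_S = 1 if the K_3 on S is monochromatic.
For a fixed S, the K_3 on S has C(3, 2) = 3 edges. P[all 3 edges red] = (1/2)^3, and likewise for blue, so P[monochromatic] = 2·(1/2)^3 = 2^{1 − 3} = 1/4.
By linearity of expectation: E[X] = C(56, 3) · 2^{1 − 3} = 27720 · 1/4 = 6930.
Numerically: E[X] ≈ 6930.000.

E[X] = C(56,3)·2^(1−C(3,2)) = 6930 ≈ 6930.000.


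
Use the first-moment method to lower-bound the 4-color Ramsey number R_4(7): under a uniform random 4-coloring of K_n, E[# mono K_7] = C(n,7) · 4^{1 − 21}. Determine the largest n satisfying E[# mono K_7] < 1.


We need C(n, 7) · 4^{1 − 21} < 1, i.e. C(n, 7) < 4^{21 − 1} = 1099511627776.
Check values of n near the boundary:
  n = 179: C(179, 7) = 1037437234460; 1037437234460 < 1099511627776? YES
  n = 180: C(180, 7) = 1079414463600; 1079414463600 < 1099511627776? YES
  n = 181: C(181, 7) = 1122839183400; 1122839183400 < 1099511627776? NO
The largest n with C(n, 7) < 1099511627776 is n = 180 (where E[X] = 67463403975/68719476736 ≈ 0.981722). Hence R_4(7) > 180, i.e. R_4(7) ≥ 181.

Largest n = 180; hence R_4(7) > 180.


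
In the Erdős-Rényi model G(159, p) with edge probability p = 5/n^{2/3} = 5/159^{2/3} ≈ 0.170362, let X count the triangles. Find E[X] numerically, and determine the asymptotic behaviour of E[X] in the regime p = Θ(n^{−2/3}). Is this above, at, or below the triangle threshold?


Number of potential triangles: C(159, 3) = 657359.
Each occurs with probability p³ ≈ (0.170362)³ ≈ 4.94442467e-03.
By linearity: E[X] = C(159, 3)·p³ ≈ 657359 · 4.94442467e-03 ≈ 3250.262055.
Since α = 2/3 < 1, p = c/n^{2/3} ≫ 1/n is above the triangle threshold p ~ 1/n. Asymptotically E[X] ~ (c³/6)·n^{3(1−α)} = (5³/6)·n^{1} → ∞; triangles are abundant w.h.p.

E[X] ≈ 3250.262055; in regime p = Θ(1/n^{2/3}) E[X] diverges (above the triangle threshold p ~ 1/n).


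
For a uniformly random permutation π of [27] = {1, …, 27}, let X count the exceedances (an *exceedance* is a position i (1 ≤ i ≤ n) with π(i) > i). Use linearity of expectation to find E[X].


Write X = Σ_{i=1}^{27} X_i, where X_i = 1_{π(i) > i}.
For each fixed i, π(i) is uniform over {1, …, 27} (marginal of a uniform permutation), so P[π(i) > i] = (n − i)/n. Summing: Σ_{i=1}^{27} (n − i)/n = (0 + 1 + … + 26)/27 = 27(27 − 1)/(2·27) = (27 − 1)/2.
Hence E[X] = Σ_{i=1}^{27} (27 − i)/27 = 13 ≈ 13.0000.

E[X] = 13 = 13.0000.


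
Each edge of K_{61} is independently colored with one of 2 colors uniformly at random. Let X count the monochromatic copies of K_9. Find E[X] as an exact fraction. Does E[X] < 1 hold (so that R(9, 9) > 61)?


E[X] = C(61, 9) · 2^{1 − 36} = 17341763505 · 2^{−35} = 17341763505/34359738368.
As a reduced fraction: E[X] = 17341763505/34359738368 ≈ 0.504712.
Is E[X] < 1? YES.
Since E[X] < 1, there exists a 2-coloring of K_{61} with no monochromatic K_9; hence R(9, 9) > 61.

E[X] = 17341763505/34359738368 ≈ 0.504712; E[X] < 1, so R(9, 9) > 61.


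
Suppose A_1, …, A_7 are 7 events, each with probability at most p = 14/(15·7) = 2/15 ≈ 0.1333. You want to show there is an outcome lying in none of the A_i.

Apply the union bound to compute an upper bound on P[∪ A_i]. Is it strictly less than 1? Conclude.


Union bound: P[∪_{i=1}^{7} A_i] ≤ Σ_i P[A_i] ≤ 7·p = 7·(2/15) = 14/15.
Numerically: 14/15 ≈ 0.9333.
Is 14/15 < 1? YES.
Since P[∪ A_i] ≤ 14/15 < 1, the complement has P[∩ A_i^c] ≥ 1 − 14/15 = 1/15 > 0, so some outcome avoids every A_i.

7·p = 14/15 ≈ 0.9333; existence CERTIFIED by the union bound.


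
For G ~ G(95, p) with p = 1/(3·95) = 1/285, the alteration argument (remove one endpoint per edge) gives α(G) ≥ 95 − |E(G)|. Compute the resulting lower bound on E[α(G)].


E[|E(G)|] = C(95, 2)·p = 4465 · (1/285) = 47/3.
E[α(G)] ≥ n − E[|E(G)|] = 95 − 47/3 = 238/3.
Numerically: ≈ 79.3333.
(This is only a lower bound; the true E[α(G)] may be larger.)

E[α(G)] ≥ 238/3 ≈ 79.3333.


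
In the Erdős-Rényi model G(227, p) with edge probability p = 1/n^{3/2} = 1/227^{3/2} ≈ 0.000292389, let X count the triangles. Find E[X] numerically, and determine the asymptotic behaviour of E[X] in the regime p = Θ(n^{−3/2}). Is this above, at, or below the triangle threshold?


Number of potential triangles: C(227, 3) = 1923825.
Each occurs with probability p³ ≈ (0.000292389)³ ≈ 2.49967555e-11.
By linearity: E[X] = C(227, 3)·p³ ≈ 1923825 · 2.49967555e-11 ≈ 0.000048.
Since α = 3/2 > 1, p = c/n^{3/2} = o(1/n) is below the triangle threshold p ~ 1/n. Asymptotically E[X] ~ (c³/6)·n^{3(1−α)} = (1³/6)·n^{-1.5} → 0, so by Markov's inequality G has no triangles w.h.p.

E[X] ≈ 0.000048; in regime p = Θ(1/n^{3/2}) E[X] tends to 0 (below the triangle threshold p ~ 1/n).


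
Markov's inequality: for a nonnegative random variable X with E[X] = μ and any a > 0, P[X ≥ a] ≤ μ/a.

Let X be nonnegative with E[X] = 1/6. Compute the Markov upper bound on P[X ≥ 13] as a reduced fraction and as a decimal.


μ = E[X] = 1/6, a = 13.
Markov: P[X ≥ 13] ≤ μ/a = (1/6)/13 = 1/78.
Numerically: ≈ 0.0128.
(Since a = 13 > μ = 0.1667, the bound 1/78 is < 1 and informative.)

P[X ≥ 13] ≤ 1/78 ≈ 0.0128.


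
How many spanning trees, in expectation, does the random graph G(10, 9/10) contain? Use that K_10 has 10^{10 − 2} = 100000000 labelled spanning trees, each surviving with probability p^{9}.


K_10 has 10^{10 − 2} = 100000000 labelled spanning trees.
For each such spanning tree H, let X_H = 1 if all 9 edges of H are present in G. Then P[X_H = 1] = p^{9} = (9/10)^{9} = 387420489/1000000000.
By linearity: E[X] = Σ_H E[X_H] = 100000000 · p^{9} = 100000000 · 387420489/1000000000 = 387420489/10.
Numerically: E[X] ≈ 3.8742e+07.

E[X] = 100000000 · (9/10)^{9} = 387420489/10 ≈ 3.8742e+07.


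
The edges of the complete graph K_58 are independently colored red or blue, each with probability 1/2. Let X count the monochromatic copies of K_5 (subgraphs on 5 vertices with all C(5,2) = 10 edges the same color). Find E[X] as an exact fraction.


Let X = Σ_S X_S over the C(58, 5) = 4582116 subsets S of size 5, where X_S = 1 if the K_5 on S is monochromatic.
For a fixed S, the K_5 on S has C(5, 2) = 10 edges. P[all 10 edges red] = (1/2)^10, and likewise for blue, so P[monochromatic] = 2·(1/2)^10 = 2^{1 − 10} = 1/512.
By linearity: E[X] = C(58, 5) · 2^{1 − 10} = 4582116 · 1/512 = 1145529/128.
Numerically: E[X] ≈ 8949.4453.

E[X] = C(58,5)·2^(1−C(5,2)) = 1145529/128 ≈ 8949.4453.


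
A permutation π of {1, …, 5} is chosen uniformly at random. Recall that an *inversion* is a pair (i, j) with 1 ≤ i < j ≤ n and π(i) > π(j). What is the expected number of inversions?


Write X = Σ X_I over the C(5, 2) = 10 pairs i < j, with X_I the indicator of one inversion.
There are 10 indicators.
For each fixed pair i < j, the values π(i) and π(j) are two distinct elements of {1, …, 5} in uniformly random order; by symmetry P[π(i) > π(j)] = 1/2.
By linearity: E[X] = 10 · (1/2) = C(5, 2) · (1/2) = 10/2 = 5 ≈ 5.000000.

E[X] = 5 = 5.000000.


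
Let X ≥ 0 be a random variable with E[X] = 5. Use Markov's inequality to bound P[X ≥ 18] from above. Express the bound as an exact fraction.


μ = E[X] = 5, a = 18.
Markov: P[X ≥ 18] ≤ μ/a = (5)/18 = 5/18.
Numerically: ≈ 0.27778.
(Since a = 18 > μ = 5.00000, the bound 5/18 is < 1 and informative.)

P[X ≥ 18] ≤ 5/18 ≈ 0.27778.


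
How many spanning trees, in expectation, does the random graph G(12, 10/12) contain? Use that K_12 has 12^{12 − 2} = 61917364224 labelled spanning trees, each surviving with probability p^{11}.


K_12 has 12^{12 − 2} = 61917364224 labelled spanning trees.
For each such spanning tree H, let X_H = 1 if all 11 edges of H are present in G. Then P[X_H = 1] = p^{11} = (5/6)^{11} = 48828125/362797056.
By linearity: E[X] = Σ_H E[X_H] = 61917364224 · p^{11} = 61917364224 · 48828125/362797056 = 25000000000/3.
Numerically: E[X] ≈ 8.3333e+09.

E[X] = 61917364224 · (5/6)^{11} = 25000000000/3 ≈ 8.3333e+09.


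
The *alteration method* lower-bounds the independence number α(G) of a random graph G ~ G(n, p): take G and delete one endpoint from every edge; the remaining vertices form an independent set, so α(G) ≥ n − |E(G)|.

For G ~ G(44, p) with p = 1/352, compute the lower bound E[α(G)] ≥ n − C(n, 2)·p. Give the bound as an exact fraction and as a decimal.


E[|E(G)|] = C(44, 2)·p = 946 · (1/352) = 43/16.
E[α(G)] ≥ n − E[|E(G)|] = 44 − 43/16 = 661/16.
Numerically: ≈ 41.3125.
(This is only a lower bound; the true E[α(G)] may be larger.)

E[α(G)] ≥ 661/16 ≈ 41.3125.


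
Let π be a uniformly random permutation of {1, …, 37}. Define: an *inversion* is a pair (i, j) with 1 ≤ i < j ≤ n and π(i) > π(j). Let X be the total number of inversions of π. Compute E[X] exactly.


Write X = Σ X_I over the C(37, 2) = 666 pairs i < j, with X_I the indicator of one inversion.
There are 666 indicators.
For each fixed pair i < j, the values π(i) and π(j) are two distinct elements of {1, …, 37} in uniformly random order; by symmetry P[π(i) > π(j)] = 1/2.
By linearity: E[X] = 666 · (1/2) = C(37, 2) · (1/2) = 666/2 = 333 ≈ 333.000000.

E[X] = 333 = 333.000000.


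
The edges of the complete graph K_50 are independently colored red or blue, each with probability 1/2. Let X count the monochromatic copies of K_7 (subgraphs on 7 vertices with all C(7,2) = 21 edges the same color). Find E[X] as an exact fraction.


Let X = Σ_S X_S over the C(50, 7) = 99884400 subsets S of size 7, where X_S = 1 if the K_7 on S is monochromatic.
For a fixed S, the K_7 on S has C(7, 2) = 21 edges. P[all 21 edges red] = (1/2)^21, and likewise for blue, so P[monochromatic] = 2·(1/2)^21 = 2^{1 − 21} = 1/1048576.
Summing: E[X] = C(50, 7) · 2^{1 − 21} = 99884400 · 1/1048576 = 6242775/65536.
Numerically: E[X] ≈ 95.257.

E[X] = C(50,7)·2^(1−C(7,2)) = 6242775/65536 ≈ 95.257.


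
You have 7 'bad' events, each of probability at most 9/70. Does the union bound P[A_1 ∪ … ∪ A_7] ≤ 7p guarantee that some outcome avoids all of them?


Union bound: P[∪_{i=1}^{7} A_i] ≤ Σ_i P[A_i] ≤ 7·p = 7·(9/70) = 9/10.
Numerically: 9/10 ≈ 0.900.
Is 9/10 < 1? YES.
Since P[∪ A_i] ≤ 9/10 < 1, the complement has P[∩ A_i^c] ≥ 1 − 9/10 = 1/10 > 0, so some outcome avoids every A_i.

7·p = 9/10 ≈ 0.900; existence CERTIFIED by the union bound.


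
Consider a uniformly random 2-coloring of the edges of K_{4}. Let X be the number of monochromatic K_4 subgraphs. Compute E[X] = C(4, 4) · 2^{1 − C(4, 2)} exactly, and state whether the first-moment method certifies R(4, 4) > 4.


E[X] = C(4, 4) · 2^{1 − 6} = 1 · 2^{−5} = 1/32.
As a reduced fraction: E[X] = 1/32 ≈ 0.0312500.
Is E[X] < 1? YES.
Since E[X] < 1, there exists a 2-coloring of K_{4} with no monochromatic K_4; hence R(4, 4) > 4.

E[X] = 1/32 ≈ 0.0312500; E[X] < 1, so R(4, 4) > 4.


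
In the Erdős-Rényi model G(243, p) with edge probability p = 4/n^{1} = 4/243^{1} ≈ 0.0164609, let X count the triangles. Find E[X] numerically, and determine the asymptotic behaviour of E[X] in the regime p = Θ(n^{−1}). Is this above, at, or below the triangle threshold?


Number of potential triangles: C(243, 3) = 2362041.
Each occurs with probability p³ ≈ (0.0164609)³ ≈ 4.46027004e-06.
By linearity: E[X] = C(243, 3)·p³ ≈ 2362041 · 4.46027004e-06 ≈ 10.535341.
Here α = 1, so p = 4/n is exactly at the triangle threshold p ~ 1/n. Asymptotically E[X] → c³/6 = 4³/6 = 32/3 ≈ 10.666667, a bounded constant. In this regime the triangle count is asymptotically Poisson(c³/6).

E[X] ≈ 10.535341; in regime p = Θ(1/n^{1}) E[X] stays bounded (at the triangle threshold p ~ 1/n).


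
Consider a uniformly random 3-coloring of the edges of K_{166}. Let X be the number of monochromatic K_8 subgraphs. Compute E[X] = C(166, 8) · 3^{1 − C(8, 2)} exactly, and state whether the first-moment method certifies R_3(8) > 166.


E[X] = C(166, 8) · 3^{1 − 28} = 12049276177620 · 3^{−27} = 12049276177620/7625597484987.
As a reduced fraction: E[X] = 148756496020/94143178827 ≈ 1.5801.
Is E[X] < 1? NO.
Since E[X] ≥ 1, the first-moment bound is inconclusive at n = 166; it does NOT by itself certify R_3(8) > 166.

E[X] = 148756496020/94143178827 ≈ 1.5801; E[X] ≥ 1; first-moment method inconclusive here.


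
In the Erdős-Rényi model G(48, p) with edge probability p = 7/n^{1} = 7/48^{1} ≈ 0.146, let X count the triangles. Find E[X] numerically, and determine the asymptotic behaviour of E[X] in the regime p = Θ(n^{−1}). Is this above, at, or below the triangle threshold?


Number of potential triangles: C(48, 3) = 17296.
Each occurs with probability p³ ≈ (0.146)³ ≈ 3.10149e-03.
By linearity: E[X] = C(48, 3)·p³ ≈ 17296 · 3.10149e-03 ≈ 53.643.
Here α = 1, so p = 7/n is exactly at the triangle threshold p ~ 1/n. Asymptotically E[X] → c³/6 = 7³/6 = 343/6 ≈ 57.167, a bounded constant. In this regime the triangle count is asymptotically Poisson(c³/6).

E[X] ≈ 53.643; in regime p = Θ(1/n^{1}) E[X] stays bounded (at the triangle threshold p ~ 1/n).


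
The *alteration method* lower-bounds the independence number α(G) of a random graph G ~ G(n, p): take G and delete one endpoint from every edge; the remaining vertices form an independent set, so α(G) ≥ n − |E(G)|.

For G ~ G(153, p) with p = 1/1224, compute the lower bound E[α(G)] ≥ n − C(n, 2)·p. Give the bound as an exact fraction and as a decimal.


E[|E(G)|] = C(153, 2)·p = 11628 · (1/1224) = 19/2.
E[α(G)] ≥ n − E[|E(G)|] = 153 − 19/2 = 287/2.
Numerically: ≈ 143.500.
(This is only a lower bound; the true E[α(G)] may be larger.)

E[α(G)] ≥ 287/2 ≈ 143.500.


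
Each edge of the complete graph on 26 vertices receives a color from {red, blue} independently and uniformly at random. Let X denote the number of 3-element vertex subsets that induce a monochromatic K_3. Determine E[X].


Let X = Σ_S X_S over the C(26, 3) = 2600 subsets S of size 3, where X_S = 1 if the K_3 on S is monochromatic.
For a fixed S, the K_3 on S has C(3, 2) = 3 edges. P[all 3 edges red] = (1/2)^3, and likewise for blue, so P[monochromatic] = 2·(1/2)^3 = 2^{1 − 3} = 1/4.
By linearity: E[X] = C(26, 3) · 2^{1 − 3} = 2600 · 1/4 = 650.
Numerically: E[X] ≈ 650.0000.

E[X] = C(26,3)·2^(1−C(3,2)) = 650 ≈ 650.0000.


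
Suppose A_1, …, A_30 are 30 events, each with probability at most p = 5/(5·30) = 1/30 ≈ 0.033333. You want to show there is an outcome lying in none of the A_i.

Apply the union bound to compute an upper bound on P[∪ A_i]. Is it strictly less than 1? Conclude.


Union bound: P[∪_{i=1}^{30} A_i] ≤ Σ_i P[A_i] ≤ 30·p = 30·(1/30) = 1.
Numerically: 1 ≈ 1.000000.
Is 1 < 1? NO.
Since the bound 1 is ≥ 1, the union bound is uninformative here; it does NOT by itself certify existence.

30·p = 1 ≈ 1.000000; existence NOT certified by the union bound.


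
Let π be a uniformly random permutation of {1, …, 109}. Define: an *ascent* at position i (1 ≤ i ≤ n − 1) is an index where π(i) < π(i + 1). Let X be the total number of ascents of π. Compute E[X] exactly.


Write X = Σ X_I over i = 1, …, 108, with X_I the indicator of one ascent.
There are 108 indicators.
For each fixed i, the pair (π(i), π(i+1)) is a uniformly random ordered pair of distinct values from {1, …, 109}; by symmetry P[π(i) < π(i+1)] = 1/2.
By linearity: E[X] = 108 · (1/2) = (109 − 1) · (1/2) = 54 ≈ 54.00000.

E[X] = 54 = 54.00000.


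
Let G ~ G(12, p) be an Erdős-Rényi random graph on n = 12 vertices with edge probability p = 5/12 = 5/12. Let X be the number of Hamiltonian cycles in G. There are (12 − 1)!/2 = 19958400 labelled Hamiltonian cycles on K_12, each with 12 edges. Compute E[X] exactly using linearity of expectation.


K_12 has (12 − 1)!/2 = 19958400 labelled Hamiltonian cycles.
For each such Hamiltonian cycle H, let X_H = 1 if all 12 edges of H are present in G. Then P[X_H = 1] = p^{12} = (5/12)^{12} = 244140625/8916100448256.
By linearity of expectation: E[X] = Σ_H E[X_H] = 19958400 · p^{12} = 19958400 · 244140625/8916100448256 = 469970703125/859963392.
Numerically: E[X] ≈ 546.5.

E[X] = 19958400 · (5/12)^{12} = 469970703125/859963392 ≈ 546.5.


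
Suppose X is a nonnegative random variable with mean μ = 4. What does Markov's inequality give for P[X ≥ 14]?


μ = E[X] = 4, a = 14.
Markov: P[X ≥ 14] ≤ μ/a = (4)/14 = 2/7.
Numerically: ≈ 0.285714.
(Since a = 14 > μ = 4.000000, the bound 2/7 is < 1 and informative.)

P[X ≥ 14] ≤ 2/7 ≈ 0.285714.


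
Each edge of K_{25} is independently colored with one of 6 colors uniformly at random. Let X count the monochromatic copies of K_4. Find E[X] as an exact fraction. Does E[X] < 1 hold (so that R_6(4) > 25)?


E[X] = C(25, 4) · 6^{1 − 6} = 12650 · 6^{−5} = 12650/7776.
As a reduced fraction: E[X] = 6325/3888 ≈ 1.6268004.
Is E[X] < 1? NO.
Since E[X] ≥ 1, the first-moment bound is inconclusive at n = 25; it does NOT by itself certify R_6(4) > 25.

E[X] = 6325/3888 ≈ 1.6268004; E[X] ≥ 1; first-moment method inconclusive here.


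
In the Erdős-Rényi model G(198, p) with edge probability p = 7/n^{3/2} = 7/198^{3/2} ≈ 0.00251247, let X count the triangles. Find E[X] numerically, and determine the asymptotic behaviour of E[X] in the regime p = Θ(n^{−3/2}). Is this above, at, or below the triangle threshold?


Number of potential triangles: C(198, 3) = 1274196.
Each occurs with probability p³ ≈ (0.00251247)³ ≈ 1.58599117e-08.
By linearity: E[X] = C(198, 3)·p³ ≈ 1274196 · 1.58599117e-08 ≈ 0.020209.
Since α = 3/2 > 1, p = c/n^{3/2} = o(1/n) is below the triangle threshold p ~ 1/n. Asymptotically E[X] ~ (c³/6)·n^{3(1−α)} = (7³/6)·n^{-1.5} → 0, so by Markov's inequality G has no triangles w.h.p.

E[X] ≈ 0.020209; in regime p = Θ(1/n^{3/2}) E[X] tends to 0 (below the triangle threshold p ~ 1/n).


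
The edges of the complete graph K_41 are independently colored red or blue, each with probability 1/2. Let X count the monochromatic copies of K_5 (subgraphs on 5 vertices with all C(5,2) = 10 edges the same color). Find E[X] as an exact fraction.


Let X = Σ_S X_S over the C(41, 5) = 749398 subsets S of size 5, where X_S = 1 if the K_5 on S is monochromatic.
For a fixed S, the K_5 on S has C(5, 2) = 10 edges. P[all 10 edges red] = (1/2)^10, and likewise for blue, so P[monochromatic] = 2·(1/2)^10 = 2^{1 − 10} = 1/512.
By linearity: E[X] = C(41, 5) · 2^{1 − 10} = 749398 · 1/512 = 374699/256.
Numerically: E[X] ≈ 1463.667969.

E[X] = C(41,5)·2^(1−C(5,2)) = 374699/256 ≈ 1463.667969.
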